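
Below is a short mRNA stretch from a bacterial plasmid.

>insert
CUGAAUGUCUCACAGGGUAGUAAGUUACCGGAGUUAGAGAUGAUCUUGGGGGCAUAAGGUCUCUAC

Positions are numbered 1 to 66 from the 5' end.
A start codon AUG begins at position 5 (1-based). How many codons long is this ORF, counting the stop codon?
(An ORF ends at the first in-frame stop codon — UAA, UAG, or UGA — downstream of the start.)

11

Codons from position 5: AUG (5–7), UCU (8–10), CAC (11–13), AGG (14–16), GUA (17–19), GUA (20–22), AGU (23–25), UAC (26–28), CGG (29–31), AGU (32–34), UAG (35–37).
UAG is the first in-frame stop; that's 11 codons including the stop.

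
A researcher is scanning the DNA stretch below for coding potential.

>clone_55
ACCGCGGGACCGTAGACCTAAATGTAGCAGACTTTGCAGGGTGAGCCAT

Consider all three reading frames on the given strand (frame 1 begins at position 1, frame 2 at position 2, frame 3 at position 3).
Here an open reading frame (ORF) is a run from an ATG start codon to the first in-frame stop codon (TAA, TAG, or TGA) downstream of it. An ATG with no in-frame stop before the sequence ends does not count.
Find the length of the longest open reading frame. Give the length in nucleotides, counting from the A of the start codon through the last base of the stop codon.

Frame 1: ACC GCG GGA CCG TAG ACC TAA ATG TAG CAG ACT TTG CAG GGT GAG CCA — ATG at 22, stop TAG at 25 → 6 nt.
Frame 2: CCG CGG GAC CGT AGA CCT AAA TGT AGC AGA CTT TGC AGG GTG AGC CAT — no ATG→stop ORF.
Frame 3: CGC GGG ACC GTA GAC CTA AAT GTA GCA GAC TTT GCA GGG TGA GCC — no ATG→stop ORF.
Longest: frame 1, positions 22–27, 6 nt = 2 codons = 1 aa. → 6 nucleotides.

6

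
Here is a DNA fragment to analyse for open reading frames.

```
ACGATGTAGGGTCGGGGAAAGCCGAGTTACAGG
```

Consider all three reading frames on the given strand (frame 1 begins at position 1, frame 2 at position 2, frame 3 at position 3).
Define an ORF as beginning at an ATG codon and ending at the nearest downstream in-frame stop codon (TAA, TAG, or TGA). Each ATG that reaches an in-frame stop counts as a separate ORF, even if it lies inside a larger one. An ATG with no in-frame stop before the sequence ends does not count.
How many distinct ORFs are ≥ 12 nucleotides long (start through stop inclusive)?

Frame 1: ACG ATG TAG GGT CGG GGA AAG CCG AGT TAC AGG — ATG at 4, stop TAG at 7 → 6 nt.
Frame 2: CGA TGT AGG GTC GGG GAA AGC CGA GTT ACA — no ATG→stop ORF.
Frame 3: GAT GTA GGG TCG GGG AAA GCC GAG TTA CAG — no ATG→stop ORF.
No ORF reaches 12 nucleotides. Count = 0.

0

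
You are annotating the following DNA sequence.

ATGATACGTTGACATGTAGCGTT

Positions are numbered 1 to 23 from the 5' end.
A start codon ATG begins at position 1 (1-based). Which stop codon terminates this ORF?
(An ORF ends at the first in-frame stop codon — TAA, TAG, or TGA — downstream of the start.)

TGA

Codons from position 1: ATG (1–3), ATA (4–6), CGT (7–9), TGA (10–12).
The first in-frame stop codon is TGA.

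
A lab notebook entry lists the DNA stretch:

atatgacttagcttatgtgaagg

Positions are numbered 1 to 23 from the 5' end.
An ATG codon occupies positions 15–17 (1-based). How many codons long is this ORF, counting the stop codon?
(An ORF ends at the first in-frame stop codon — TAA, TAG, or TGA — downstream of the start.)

Codons from position 15: ATG (15–17), TGA (18–20).
TGA is the first in-frame stop; that's 2 codons including the stop.

2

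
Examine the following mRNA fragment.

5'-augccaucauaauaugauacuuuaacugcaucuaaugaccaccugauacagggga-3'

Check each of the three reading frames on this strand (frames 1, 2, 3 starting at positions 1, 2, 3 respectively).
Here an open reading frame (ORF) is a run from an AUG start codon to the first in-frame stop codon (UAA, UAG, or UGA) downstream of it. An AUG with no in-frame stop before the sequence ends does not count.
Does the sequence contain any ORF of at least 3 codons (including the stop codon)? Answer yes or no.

yes

Frame 1: AUG CCA UCA UAA UAU GAU ACU UUA ACU GCA UCU AAU GAC CAC CUG AUA CAG GGG — AUG at 1, stop UAA at 10 → 12 nt.
Frame 2: UGC CAU CAU AAU AUG AUA CUU UAA CUG CAU CUA AUG ACC ACC UGA UAC AGG GGA — AUG at 14, stop UAA at 23 → 12 nt; AUG at 35, stop UGA at 44 → 12 nt.
Frame 3: GCC AUC AUA AUA UGA UAC UUU AAC UGC AUC UAA UGA CCA CCU GAU ACA GGG — no AUG→stop ORF.
Frame 1 has an ORF of 4 codons (positions 1–12) ≥ 3, so yes.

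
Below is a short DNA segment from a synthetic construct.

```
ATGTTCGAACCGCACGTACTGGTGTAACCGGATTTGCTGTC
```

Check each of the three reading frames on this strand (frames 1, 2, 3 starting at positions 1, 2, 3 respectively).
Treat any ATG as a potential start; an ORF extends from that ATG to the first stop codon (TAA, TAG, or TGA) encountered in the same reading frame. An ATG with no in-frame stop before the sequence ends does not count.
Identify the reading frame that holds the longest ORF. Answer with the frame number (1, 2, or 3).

1

Frame 1: ATG TTC GAA CCG CAC GTA CTG GTG TAA CCG GAT TTG CTG — ATG at 1, stop TAA at 25 → 27 nt.
Frame 2: TGT TCG AAC CGC ACG TAC TGG TGT AAC CGG ATT TGC TGT — no ATG→stop ORF.
Frame 3: GTT CGA ACC GCA CGT ACT GGT GTA ACC GGA TTT GCT GTC — no ATG→stop ORF.
Longest ORF is 27 nt in frame 1 (positions 1–27).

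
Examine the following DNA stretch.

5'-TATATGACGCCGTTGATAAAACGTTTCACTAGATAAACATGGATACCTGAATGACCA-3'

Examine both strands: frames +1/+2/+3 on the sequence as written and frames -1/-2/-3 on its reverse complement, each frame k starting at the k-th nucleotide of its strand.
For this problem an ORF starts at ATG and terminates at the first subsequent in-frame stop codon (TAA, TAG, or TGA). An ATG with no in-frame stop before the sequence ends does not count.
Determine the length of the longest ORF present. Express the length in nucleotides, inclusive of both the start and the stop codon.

Reverse complement (5'→3'): TGGTCATTCAGGTATCCATGTTTATCTAGTGAAACGTTTTATCAACGGCGTCATATA
Frame +1: TAT ATG ACG CCG TTG ATA AAA CGT TTC ACT AGA TAA ACA TGG ATA CCT GAA TGA CCA — ATG at 4, stop TAA at 34 → 33 nt.
Frame +2: ATA TGA CGC CGT TGA TAA AAC GTT TCA CTA GAT AAA CAT GGA TAC CTG AAT GAC — no ATG→stop ORF.
Frame +3: TAT GAC GCC GTT GAT AAA ACG TTT CAC TAG ATA AAC ATG GAT ACC TGA ATG ACC — ATG at 39, stop TGA at 48 → 12 nt.
Frame -1: TGG TCA TTC AGG TAT CCA TGT TTA TCT AGT GAA ACG TTT TAT CAA CGG CGT CAT ATA — no ATG→stop ORF.
Frame -2: GGT CAT TCA GGT ATC CAT GTT TAT CTA GTG AAA CGT TTT ATC AAC GGC GTC ATA — no ATG→stop ORF.
Frame -3: GTC ATT CAG GTA TCC ATG TTT ATC TAG TGA AAC GTT TTA TCA ACG GCG TCA TAT — ATG at 18, stop TAG at 27 → 12 nt.
Longest: frame +1, positions 4–36, 33 nt = 11 codons = 10 aa. → 33 nucleotides.

33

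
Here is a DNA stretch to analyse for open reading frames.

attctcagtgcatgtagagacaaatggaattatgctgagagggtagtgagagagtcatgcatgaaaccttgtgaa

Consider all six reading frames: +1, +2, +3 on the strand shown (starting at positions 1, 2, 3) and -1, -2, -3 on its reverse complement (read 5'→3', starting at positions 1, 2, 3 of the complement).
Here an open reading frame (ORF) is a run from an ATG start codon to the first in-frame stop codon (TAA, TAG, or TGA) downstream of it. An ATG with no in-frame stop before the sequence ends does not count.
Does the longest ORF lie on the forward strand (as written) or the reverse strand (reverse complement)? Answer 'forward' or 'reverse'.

reverse

Reverse complement (5'→3'): TTCACAAGGTTTCATGCATGACTCTCTCACTACCCTCTCAGCATAATTCCATTTGTCTCTACATGCACTGAGAAT
Frame +1: ATT CTC AGT GCA TGT AGA GAC AAA TGG AAT TAT GCT GAG AGG GTA GTG AGA GAG TCA TGC ATG AAA CCT TGT GAA — no ATG→stop ORF.
Frame +2: TTC TCA GTG CAT GTA GAG ACA AAT GGA ATT ATG CTG AGA GGG TAG TGA GAG AGT CAT GCA TGA AAC CTT GTG — ATG at 32, stop TAG at 44 → 15 nt.
Frame +3: TCT CAG TGC ATG TAG AGA CAA ATG GAA TTA TGC TGA GAG GGT AGT GAG AGA GTC ATG CAT GAA ACC TTG TGA — ATG at 12, stop TAG at 15 → 6 nt; ATG at 24, stop TGA at 36 → 15 nt; ATG at 57, stop TGA at 72 → 18 nt.
Frame -1: TTC ACA AGG TTT CAT GCA TGA CTC TCT CAC TAC CCT CTC AGC ATA ATT CCA TTT GTC TCT ACA TGC ACT GAG AAT — no ATG→stop ORF.
Frame -2: TCA CAA GGT TTC ATG CAT GAC TCT CTC ACT ACC CTC TCA GCA TAA TTC CAT TTG TCT CTA CAT GCA CTG AGA — ATG at 14, stop TAA at 44 → 33 nt.
Frame -3: CAC AAG GTT TCA TGC ATG ACT CTC TCA CTA CCC TCT CAG CAT AAT TCC ATT TGT CTC TAC ATG CAC TGA GAA — ATG at 18, stop TGA at 69 → 54 nt; ATG at 63, stop TGA at 69 → 9 nt.
Forward-strand max 18 nt; reverse-strand max 54 nt. The reverse strand has the longer ORF.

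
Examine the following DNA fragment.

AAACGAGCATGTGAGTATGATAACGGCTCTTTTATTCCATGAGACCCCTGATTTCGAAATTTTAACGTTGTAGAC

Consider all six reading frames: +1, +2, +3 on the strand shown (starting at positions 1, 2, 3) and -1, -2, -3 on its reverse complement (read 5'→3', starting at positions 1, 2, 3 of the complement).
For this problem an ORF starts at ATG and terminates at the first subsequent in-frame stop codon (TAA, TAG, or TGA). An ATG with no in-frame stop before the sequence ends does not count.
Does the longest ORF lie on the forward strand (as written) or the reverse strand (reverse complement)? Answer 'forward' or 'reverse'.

forward

Reverse complement (5'→3'): GTCTACAACGTTAAAATTTCGAAATCAGGGGTCTCATGGAATAAAAGAGCCGTTATCATACTCACATGCTCGTTT
Frame +1: AAA CGA GCA TGT GAG TAT GAT AAC GGC TCT TTT ATT CCA TGA GAC CCC TGA TTT CGA AAT TTT AAC GTT GTA GAC — no ATG→stop ORF.
Frame +2: AAC GAG CAT GTG AGT ATG ATA ACG GCT CTT TTA TTC CAT GAG ACC CCT GAT TTC GAA ATT TTA ACG TTG TAG — ATG at 17, stop TAG at 71 → 57 nt.
Frame +3: ACG AGC ATG TGA GTA TGA TAA CGG CTC TTT TAT TCC ATG AGA CCC CTG ATT TCG AAA TTT TAA CGT TGT AGA — ATG at 9, stop TGA at 12 → 6 nt; ATG at 39, stop TAA at 63 → 27 nt.
Frame -1: GTC TAC AAC GTT AAA ATT TCG AAA TCA GGG GTC TCA TGG AAT AAA AGA GCC GTT ATC ATA CTC ACA TGC TCG TTT — no ATG→stop ORF.
Frame -2: TCT ACA ACG TTA AAA TTT CGA AAT CAG GGG TCT CAT GGA ATA AAA GAG CCG TTA TCA TAC TCA CAT GCT CGT — no ATG→stop ORF.
Frame -3: CTA CAA CGT TAA AAT TTC GAA ATC AGG GGT CTC ATG GAA TAA AAG AGC CGT TAT CAT ACT CAC ATG CTC GTT — ATG at 36, stop TAA at 42 → 9 nt.
Forward-strand max 57 nt; reverse-strand max 9 nt. The forward strand has the longer ORF.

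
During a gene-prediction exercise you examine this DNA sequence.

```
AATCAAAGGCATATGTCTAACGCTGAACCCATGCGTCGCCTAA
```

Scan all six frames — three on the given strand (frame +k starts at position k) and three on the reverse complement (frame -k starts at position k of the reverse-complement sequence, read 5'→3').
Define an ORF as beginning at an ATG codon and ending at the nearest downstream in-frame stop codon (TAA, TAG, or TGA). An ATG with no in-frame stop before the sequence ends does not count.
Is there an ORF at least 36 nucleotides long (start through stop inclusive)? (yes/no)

Reverse complement (5'→3'): TTAGGCGACGCATGGGTTCAGCGTTAGACATATGCCTTTGATT
Frame +1: AAT CAA AGG CAT ATG TCT AAC GCT GAA CCC ATG CGT CGC CTA — no ATG→stop ORF.
Frame +2: ATC AAA GGC ATA TGT CTA ACG CTG AAC CCA TGC GTC GCC TAA — no ATG→stop ORF.
Frame +3: TCA AAG GCA TAT GTC TAA CGC TGA ACC CAT GCG TCG CCT — no ATG→stop ORF.
Frame -1: TTA GGC GAC GCA TGG GTT CAG CGT TAG ACA TAT GCC TTT GAT — no ATG→stop ORF.
Frame -2: TAG GCG ACG CAT GGG TTC AGC GTT AGA CAT ATG CCT TTG ATT — no ATG→stop ORF.
Frame -3: AGG CGA CGC ATG GGT TCA GCG TTA GAC ATA TGC CTT TGA — ATG at 12, stop TGA at 39 → 30 nt.
Largest ORF found is 30 nucleotides < 36, so no.

no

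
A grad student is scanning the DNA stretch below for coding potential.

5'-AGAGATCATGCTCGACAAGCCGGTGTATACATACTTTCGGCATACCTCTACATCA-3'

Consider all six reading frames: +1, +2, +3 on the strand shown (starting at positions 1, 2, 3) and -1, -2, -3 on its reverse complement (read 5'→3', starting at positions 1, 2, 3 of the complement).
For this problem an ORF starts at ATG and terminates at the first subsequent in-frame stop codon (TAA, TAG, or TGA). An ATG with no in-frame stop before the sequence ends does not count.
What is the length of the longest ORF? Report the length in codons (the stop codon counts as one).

Reverse complement (5'→3'): TGATGTAGAGGTATGCCGAAAGTATGTATACACCGGCTTGTCGAGCATGATCTCT
Frame +1: AGA GAT CAT GCT CGA CAA GCC GGT GTA TAC ATA CTT TCG GCA TAC CTC TAC ATC — no ATG→stop ORF.
Frame +2: GAG ATC ATG CTC GAC AAG CCG GTG TAT ACA TAC TTT CGG CAT ACC TCT ACA TCA — no ATG→stop ORF.
Frame +3: AGA TCA TGC TCG ACA AGC CGG TGT ATA CAT ACT TTC GGC ATA CCT CTA CAT — no ATG→stop ORF.
Frame -1: TGA TGT AGA GGT ATG CCG AAA GTA TGT ATA CAC CGG CTT GTC GAG CAT GAT CTC — no ATG→stop ORF.
Frame -2: GAT GTA GAG GTA TGC CGA AAG TAT GTA TAC ACC GGC TTG TCG AGC ATG ATC TCT — no ATG→stop ORF.
Frame -3: ATG TAG AGG TAT GCC GAA AGT ATG TAT ACA CCG GCT TGT CGA GCA TGA TCT — ATG at 3, stop TAG at 6 → 6 nt; ATG at 24, stop TGA at 48 → 27 nt.
Longest: frame -3, positions 24–50, 27 nt = 9 codons = 8 aa. → 9 codons.

9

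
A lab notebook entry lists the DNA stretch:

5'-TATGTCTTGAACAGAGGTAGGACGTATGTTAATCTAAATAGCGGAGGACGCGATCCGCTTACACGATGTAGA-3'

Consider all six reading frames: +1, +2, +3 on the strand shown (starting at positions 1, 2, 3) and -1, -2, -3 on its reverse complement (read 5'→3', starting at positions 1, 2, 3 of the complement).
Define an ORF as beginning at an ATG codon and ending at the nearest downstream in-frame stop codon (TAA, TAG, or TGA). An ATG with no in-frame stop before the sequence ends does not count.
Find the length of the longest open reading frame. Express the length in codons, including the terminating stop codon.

Reverse complement (5'→3'): TCTACATCGTGTAAGCGGATCGCGTCCTCCGCTATTTAGATTAACATACGTCCTACCTCTGTTCAAGACATA
Frame +1: TAT GTC TTG AAC AGA GGT AGG ACG TAT GTT AAT CTA AAT AGC GGA GGA CGC GAT CCG CTT ACA CGA TGT AGA — no ATG→stop ORF.
Frame +2: ATG TCT TGA ACA GAG GTA GGA CGT ATG TTA ATC TAA ATA GCG GAG GAC GCG ATC CGC TTA CAC GAT GTA — ATG at 2, stop TGA at 8 → 9 nt; ATG at 26, stop TAA at 35 → 12 nt.
Frame +3: TGT CTT GAA CAG AGG TAG GAC GTA TGT TAA TCT AAA TAG CGG AGG ACG CGA TCC GCT TAC ACG ATG TAG — ATG at 66, stop TAG at 69 → 6 nt.
Frame -1: TCT ACA TCG TGT AAG CGG ATC GCG TCC TCC GCT ATT TAG ATT AAC ATA CGT CCT ACC TCT GTT CAA GAC ATA — no ATG→stop ORF.
Frame -2: CTA CAT CGT GTA AGC GGA TCG CGT CCT CCG CTA TTT AGA TTA ACA TAC GTC CTA CCT CTG TTC AAG ACA — no ATG→stop ORF.
Frame -3: TAC ATC GTG TAA GCG GAT CGC GTC CTC CGC TAT TTA GAT TAA CAT ACG TCC TAC CTC TGT TCA AGA CAT — no ATG→stop ORF.
Longest: frame +2, positions 26–37, 12 nt = 4 codons = 3 aa. → 4 codons.

4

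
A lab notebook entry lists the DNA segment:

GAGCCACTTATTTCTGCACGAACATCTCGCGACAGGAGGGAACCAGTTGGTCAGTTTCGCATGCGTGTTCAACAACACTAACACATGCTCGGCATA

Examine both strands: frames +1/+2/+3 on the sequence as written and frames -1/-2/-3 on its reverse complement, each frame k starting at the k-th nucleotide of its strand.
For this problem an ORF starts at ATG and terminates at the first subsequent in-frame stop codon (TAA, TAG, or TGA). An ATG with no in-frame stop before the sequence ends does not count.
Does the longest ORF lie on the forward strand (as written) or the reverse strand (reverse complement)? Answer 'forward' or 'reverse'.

Reverse complement (5'→3'): TATGCCGAGCATGTGTTAGTGTTGTTGAACACGCATGCGAAACTGACCAACTGGTTCCCTCCTGTCGCGAGATGTTCGTGCAGAAATAAGTGGCTC
Frame +1: GAG CCA CTT ATT TCT GCA CGA ACA TCT CGC GAC AGG AGG GAA CCA GTT GGT CAG TTT CGC ATG CGT GTT CAA CAA CAC TAA CAC ATG CTC GGC ATA — ATG at 61, stop TAA at 79 → 21 nt.
Frame +2: AGC CAC TTA TTT CTG CAC GAA CAT CTC GCG ACA GGA GGG AAC CAG TTG GTC AGT TTC GCA TGC GTG TTC AAC AAC ACT AAC ACA TGC TCG GCA — no ATG→stop ORF.
Frame +3: GCC ACT TAT TTC TGC ACG AAC ATC TCG CGA CAG GAG GGA ACC AGT TGG TCA GTT TCG CAT GCG TGT TCA ACA ACA CTA ACA CAT GCT CGG CAT — no ATG→stop ORF.
Frame -1: TAT GCC GAG CAT GTG TTA GTG TTG TTG AAC ACG CAT GCG AAA CTG ACC AAC TGG TTC CCT CCT GTC GCG AGA TGT TCG TGC AGA AAT AAG TGG CTC — no ATG→stop ORF.
Frame -2: ATG CCG AGC ATG TGT TAG TGT TGT TGA ACA CGC ATG CGA AAC TGA CCA ACT GGT TCC CTC CTG TCG CGA GAT GTT CGT GCA GAA ATA AGT GGC — ATG at 2, stop TAG at 17 → 18 nt; ATG at 11, stop TAG at 17 → 9 nt; ATG at 35, stop TGA at 44 → 12 nt.
Frame -3: TGC CGA GCA TGT GTT AGT GTT GTT GAA CAC GCA TGC GAA ACT GAC CAA CTG GTT CCC TCC TGT CGC GAG ATG TTC GTG CAG AAA TAA GTG GCT — ATG at 72, stop TAA at 87 → 18 nt.
Forward-strand max 21 nt; reverse-strand max 18 nt. The forward strand has the longer ORF.

forward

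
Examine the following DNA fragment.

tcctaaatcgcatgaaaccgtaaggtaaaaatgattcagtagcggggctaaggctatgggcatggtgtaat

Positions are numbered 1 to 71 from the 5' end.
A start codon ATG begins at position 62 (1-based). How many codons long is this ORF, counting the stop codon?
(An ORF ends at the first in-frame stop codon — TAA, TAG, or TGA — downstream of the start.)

Codons from position 62: ATG (62–64), GTG (65–67), TAA (68–70).
TAA is the first in-frame stop; that's 3 codons including the stop.

3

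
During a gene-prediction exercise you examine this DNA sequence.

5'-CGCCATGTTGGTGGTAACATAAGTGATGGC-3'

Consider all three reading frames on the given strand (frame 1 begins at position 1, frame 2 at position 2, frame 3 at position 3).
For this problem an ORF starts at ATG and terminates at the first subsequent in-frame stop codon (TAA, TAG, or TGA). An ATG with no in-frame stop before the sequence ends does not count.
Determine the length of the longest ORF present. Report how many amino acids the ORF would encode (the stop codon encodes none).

Frame 1: CGC CAT GTT GGT GGT AAC ATA AGT GAT GGC — no ATG→stop ORF.
Frame 2: GCC ATG TTG GTG GTA ACA TAA GTG ATG — ATG at 5, stop TAA at 20 → 18 nt.
Frame 3: CCA TGT TGG TGG TAA CAT AAG TGA TGG — no ATG→stop ORF.
Longest: frame 2, positions 5–22, 18 nt = 6 codons = 5 aa. → 5 amino acids.

5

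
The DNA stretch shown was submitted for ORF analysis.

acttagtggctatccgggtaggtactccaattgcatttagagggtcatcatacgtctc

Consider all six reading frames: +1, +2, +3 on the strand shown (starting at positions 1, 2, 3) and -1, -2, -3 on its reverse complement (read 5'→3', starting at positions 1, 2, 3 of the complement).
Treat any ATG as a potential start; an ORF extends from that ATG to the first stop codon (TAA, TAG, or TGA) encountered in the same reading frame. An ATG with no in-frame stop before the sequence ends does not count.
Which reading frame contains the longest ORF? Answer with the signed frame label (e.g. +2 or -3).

-2

Reverse complement (5'→3'): GAGACGTATGATGACCCTCTAAATGCAATTGGAGTACCTACCCGGATAGCCACTAAGT
Frame +1: ACT TAG TGG CTA TCC GGG TAG GTA CTC CAA TTG CAT TTA GAG GGT CAT CAT ACG TCT — no ATG→stop ORF.
Frame +2: CTT AGT GGC TAT CCG GGT AGG TAC TCC AAT TGC ATT TAG AGG GTC ATC ATA CGT CTC — no ATG→stop ORF.
Frame +3: TTA GTG GCT ATC CGG GTA GGT ACT CCA ATT GCA TTT AGA GGG TCA TCA TAC GTC — no ATG→stop ORF.
Frame -1: GAG ACG TAT GAT GAC CCT CTA AAT GCA ATT GGA GTA CCT ACC CGG ATA GCC ACT AAG — no ATG→stop ORF.
Frame -2: AGA CGT ATG ATG ACC CTC TAA ATG CAA TTG GAG TAC CTA CCC GGA TAG CCA CTA AGT — ATG at 8, stop TAA at 20 → 15 nt; ATG at 11, stop TAA at 20 → 12 nt; ATG at 23, stop TAG at 47 → 27 nt.
Frame -3: GAC GTA TGA TGA CCC TCT AAA TGC AAT TGG AGT ACC TAC CCG GAT AGC CAC TAA — no ATG→stop ORF.
Longest ORF is 27 nt in frame -2 (positions 23–49).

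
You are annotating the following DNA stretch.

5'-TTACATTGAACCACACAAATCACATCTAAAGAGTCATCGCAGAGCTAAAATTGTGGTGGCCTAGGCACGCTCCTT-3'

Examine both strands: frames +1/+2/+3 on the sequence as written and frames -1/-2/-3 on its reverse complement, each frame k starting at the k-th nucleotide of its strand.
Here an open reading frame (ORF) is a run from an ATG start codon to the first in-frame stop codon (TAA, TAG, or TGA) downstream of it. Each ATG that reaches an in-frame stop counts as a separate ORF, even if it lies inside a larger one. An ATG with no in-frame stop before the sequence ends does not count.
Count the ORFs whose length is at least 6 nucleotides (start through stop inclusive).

3

Reverse complement (5'→3'): AAGGAGCGTGCCTAGGCCACCACAATTTTAGCTCTGCGATGACTCTTTAGATGTGATTTGTGTGGTTCAATGTAA
Frame +1: TTA CAT TGA ACC ACA CAA ATC ACA TCT AAA GAG TCA TCG CAG AGC TAA AAT TGT GGT GGC CTA GGC ACG CTC CTT — no ATG→stop ORF.
Frame +2: TAC ATT GAA CCA CAC AAA TCA CAT CTA AAG AGT CAT CGC AGA GCT AAA ATT GTG GTG GCC TAG GCA CGC TCC — no ATG→stop ORF.
Frame +3: ACA TTG AAC CAC ACA AAT CAC ATC TAA AGA GTC ATC GCA GAG CTA AAA TTG TGG TGG CCT AGG CAC GCT CCT — no ATG→stop ORF.
Frame -1: AAG GAG CGT GCC TAG GCC ACC ACA ATT TTA GCT CTG CGA TGA CTC TTT AGA TGT GAT TTG TGT GGT TCA ATG TAA — ATG at 70, stop TAA at 73 → 6 nt.
Frame -2: AGG AGC GTG CCT AGG CCA CCA CAA TTT TAG CTC TGC GAT GAC TCT TTA GAT GTG ATT TGT GTG GTT CAA TGT — no ATG→stop ORF.
Frame -3: GGA GCG TGC CTA GGC CAC CAC AAT TTT AGC TCT GCG ATG ACT CTT TAG ATG TGA TTT GTG TGG TTC AAT GTA — ATG at 39, stop TAG at 48 → 12 nt; ATG at 51, stop TGA at 54 → 6 nt.
ORFs ≥ 6 nucleotides: frame -1 70–75 (6 nucleotides), frame -3 39–50 (12 nucleotides), frame -3 51–56 (6 nucleotides). Count = 3.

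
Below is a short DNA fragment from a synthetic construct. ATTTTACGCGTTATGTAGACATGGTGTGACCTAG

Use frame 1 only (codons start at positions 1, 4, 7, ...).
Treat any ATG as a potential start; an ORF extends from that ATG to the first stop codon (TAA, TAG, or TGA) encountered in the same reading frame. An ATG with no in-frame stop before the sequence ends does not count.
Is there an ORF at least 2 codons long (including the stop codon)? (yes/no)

yes

Frame 1: ATT TTA CGC GTT ATG TAG ACA TGG TGT GAC CTA — ATG at 13, stop TAG at 16 → 6 nt.
Frame 1 has an ORF of 2 codons (positions 13–18) ≥ 2, so yes.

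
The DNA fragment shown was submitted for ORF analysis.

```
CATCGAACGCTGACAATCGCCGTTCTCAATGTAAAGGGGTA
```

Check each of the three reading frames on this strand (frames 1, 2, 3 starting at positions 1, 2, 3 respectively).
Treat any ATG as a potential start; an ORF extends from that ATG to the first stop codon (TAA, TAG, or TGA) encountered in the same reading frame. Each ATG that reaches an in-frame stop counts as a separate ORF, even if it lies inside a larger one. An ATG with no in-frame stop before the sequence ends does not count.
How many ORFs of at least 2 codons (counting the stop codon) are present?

Frame 1: CAT CGA ACG CTG ACA ATC GCC GTT CTC AAT GTA AAG GGG — no ATG→stop ORF.
Frame 2: ATC GAA CGC TGA CAA TCG CCG TTC TCA ATG TAA AGG GGT — ATG at 29, stop TAA at 32 → 6 nt.
Frame 3: TCG AAC GCT GAC AAT CGC CGT TCT CAA TGT AAA GGG GTA — no ATG→stop ORF.
ORFs ≥ 2 codons: frame 2 29–34 (2 codons). Count = 1.

1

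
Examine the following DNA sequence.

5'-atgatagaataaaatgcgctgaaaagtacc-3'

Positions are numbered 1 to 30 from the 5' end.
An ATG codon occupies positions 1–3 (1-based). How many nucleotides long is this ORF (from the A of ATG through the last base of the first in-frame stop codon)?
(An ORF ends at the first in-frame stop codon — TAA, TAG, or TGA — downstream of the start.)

Codons from position 1: ATG (1–3), ATA (4–6), GAA (7–9), TAA (10–12).
TAA is the first in-frame stop; ORF spans 1–12, 12 nucleotides.

12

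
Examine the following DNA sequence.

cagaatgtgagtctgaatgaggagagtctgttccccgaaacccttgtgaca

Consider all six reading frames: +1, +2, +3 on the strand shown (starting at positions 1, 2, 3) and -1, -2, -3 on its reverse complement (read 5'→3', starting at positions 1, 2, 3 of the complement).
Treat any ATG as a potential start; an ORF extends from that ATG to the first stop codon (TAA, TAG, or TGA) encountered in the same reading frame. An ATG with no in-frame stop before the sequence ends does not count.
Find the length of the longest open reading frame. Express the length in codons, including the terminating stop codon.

Reverse complement (5'→3'): TGTCACAAGGGTTTCGGGGAACAGACTCTCCTCATTCAGACTCACATTCTG
Frame +1: CAG AAT GTG AGT CTG AAT GAG GAG AGT CTG TTC CCC GAA ACC CTT GTG ACA — no ATG→stop ORF.
Frame +2: AGA ATG TGA GTC TGA ATG AGG AGA GTC TGT TCC CCG AAA CCC TTG TGA — ATG at 5, stop TGA at 8 → 6 nt; ATG at 17, stop TGA at 47 → 33 nt.
Frame +3: GAA TGT GAG TCT GAA TGA GGA GAG TCT GTT CCC CGA AAC CCT TGT GAC — no ATG→stop ORF.
Frame -1: TGT CAC AAG GGT TTC GGG GAA CAG ACT CTC CTC ATT CAG ACT CAC ATT CTG — no ATG→stop ORF.
Frame -2: GTC ACA AGG GTT TCG GGG AAC AGA CTC TCC TCA TTC AGA CTC ACA TTC — no ATG→stop ORF.
Frame -3: TCA CAA GGG TTT CGG GGA ACA GAC TCT CCT CAT TCA GAC TCA CAT TCT — no ATG→stop ORF.
Longest: frame +2, positions 17–49, 33 nt = 11 codons = 10 aa. → 11 codons.

11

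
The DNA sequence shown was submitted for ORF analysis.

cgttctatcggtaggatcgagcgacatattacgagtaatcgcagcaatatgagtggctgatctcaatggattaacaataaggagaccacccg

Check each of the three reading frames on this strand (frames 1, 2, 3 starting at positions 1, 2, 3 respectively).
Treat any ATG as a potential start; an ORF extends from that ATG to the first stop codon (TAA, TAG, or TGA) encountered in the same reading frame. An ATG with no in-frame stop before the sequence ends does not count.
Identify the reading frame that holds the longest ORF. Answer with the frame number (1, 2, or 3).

Frame 1: CGT TCT ATC GGT AGG ATC GAG CGA CAT ATT ACG AGT AAT CGC AGC AAT ATG AGT GGC TGA TCT CAA TGG ATT AAC AAT AAG GAG ACC ACC — ATG at 49, stop TGA at 58 → 12 nt.
Frame 2: GTT CTA TCG GTA GGA TCG AGC GAC ATA TTA CGA GTA ATC GCA GCA ATA TGA GTG GCT GAT CTC AAT GGA TTA ACA ATA AGG AGA CCA CCC — no ATG→stop ORF.
Frame 3: TTC TAT CGG TAG GAT CGA GCG ACA TAT TAC GAG TAA TCG CAG CAA TAT GAG TGG CTG ATC TCA ATG GAT TAA CAA TAA GGA GAC CAC CCG — ATG at 66, stop TAA at 72 → 9 nt.
Longest ORF is 12 nt in frame 1 (positions 49–60).

1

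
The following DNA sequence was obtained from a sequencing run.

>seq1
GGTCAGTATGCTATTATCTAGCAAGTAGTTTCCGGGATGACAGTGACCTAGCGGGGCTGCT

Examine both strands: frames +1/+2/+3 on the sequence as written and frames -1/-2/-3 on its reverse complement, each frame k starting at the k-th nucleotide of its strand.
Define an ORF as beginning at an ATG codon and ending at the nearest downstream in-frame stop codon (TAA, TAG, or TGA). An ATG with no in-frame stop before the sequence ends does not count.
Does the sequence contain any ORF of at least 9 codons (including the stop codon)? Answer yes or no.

no

Reverse complement (5'→3'): AGCAGCCCCGCTAGGTCACTGTCATCCCGGAAACTACTTGCTAGATAATAGCATACTGACC
Frame +1: GGT CAG TAT GCT ATT ATC TAG CAA GTA GTT TCC GGG ATG ACA GTG ACC TAG CGG GGC TGC — ATG at 37, stop TAG at 49 → 15 nt.
Frame +2: GTC AGT ATG CTA TTA TCT AGC AAG TAG TTT CCG GGA TGA CAG TGA CCT AGC GGG GCT GCT — ATG at 8, stop TAG at 26 → 21 nt.
Frame +3: TCA GTA TGC TAT TAT CTA GCA AGT AGT TTC CGG GAT GAC AGT GAC CTA GCG GGG CTG — no ATG→stop ORF.
Frame -1: AGC AGC CCC GCT AGG TCA CTG TCA TCC CGG AAA CTA CTT GCT AGA TAA TAG CAT ACT GAC — no ATG→stop ORF.
Frame -2: GCA GCC CCG CTA GGT CAC TGT CAT CCC GGA AAC TAC TTG CTA GAT AAT AGC ATA CTG ACC — no ATG→stop ORF.
Frame -3: CAG CCC CGC TAG GTC ACT GTC ATC CCG GAA ACT ACT TGC TAG ATA ATA GCA TAC TGA — no ATG→stop ORF.
Largest ORF found is 7 codons < 9, so no.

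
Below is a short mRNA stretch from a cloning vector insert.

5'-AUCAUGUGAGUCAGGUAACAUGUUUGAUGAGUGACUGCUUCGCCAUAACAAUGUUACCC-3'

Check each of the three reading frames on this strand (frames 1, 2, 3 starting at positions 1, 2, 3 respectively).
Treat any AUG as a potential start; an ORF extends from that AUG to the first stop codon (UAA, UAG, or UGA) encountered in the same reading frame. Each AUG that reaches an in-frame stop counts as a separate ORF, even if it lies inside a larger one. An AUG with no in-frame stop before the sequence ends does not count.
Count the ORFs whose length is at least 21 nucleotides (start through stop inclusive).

Frame 1: AUC AUG UGA GUC AGG UAA CAU GUU UGA UGA GUG ACU GCU UCG CCA UAA CAA UGU UAC — AUG at 4, stop UGA at 7 → 6 nt.
Frame 2: UCA UGU GAG UCA GGU AAC AUG UUU GAU GAG UGA CUG CUU CGC CAU AAC AAU GUU ACC — AUG at 20, stop UGA at 32 → 15 nt.
Frame 3: CAU GUG AGU CAG GUA ACA UGU UUG AUG AGU GAC UGC UUC GCC AUA ACA AUG UUA CCC — no AUG→stop ORF.
No ORF reaches 21 nucleotides. Count = 0.

0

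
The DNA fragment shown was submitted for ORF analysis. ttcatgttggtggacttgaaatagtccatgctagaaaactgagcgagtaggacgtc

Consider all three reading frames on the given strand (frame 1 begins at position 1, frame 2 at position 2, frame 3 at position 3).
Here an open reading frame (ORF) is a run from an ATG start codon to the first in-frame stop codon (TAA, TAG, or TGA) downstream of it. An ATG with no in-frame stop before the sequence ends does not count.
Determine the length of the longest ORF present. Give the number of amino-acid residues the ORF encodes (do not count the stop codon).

Frame 1: TTC ATG TTG GTG GAC TTG AAA TAG TCC ATG CTA GAA AAC TGA GCG AGT AGG ACG — ATG at 4, stop TAG at 22 → 21 nt; ATG at 28, stop TGA at 40 → 15 nt.
Frame 2: TCA TGT TGG TGG ACT TGA AAT AGT CCA TGC TAG AAA ACT GAG CGA GTA GGA CGT — no ATG→stop ORF.
Frame 3: CAT GTT GGT GGA CTT GAA ATA GTC CAT GCT AGA AAA CTG AGC GAG TAG GAC GTC — no ATG→stop ORF.
Longest: frame 1, positions 4–24, 21 nt = 7 codons = 6 aa. → 6 amino acids.

6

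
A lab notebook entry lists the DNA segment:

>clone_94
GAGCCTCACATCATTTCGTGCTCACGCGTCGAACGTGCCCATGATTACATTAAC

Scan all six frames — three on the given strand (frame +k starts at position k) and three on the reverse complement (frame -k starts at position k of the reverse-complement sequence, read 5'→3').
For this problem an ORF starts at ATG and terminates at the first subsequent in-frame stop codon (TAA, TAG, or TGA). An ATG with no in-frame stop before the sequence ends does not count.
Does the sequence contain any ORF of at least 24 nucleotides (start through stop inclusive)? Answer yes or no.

Reverse complement (5'→3'): GTTAATGTAATCATGGGCACGTTCGACGCGTGAGCACGAAATGATGTGAGGCTC
Frame +1: GAG CCT CAC ATC ATT TCG TGC TCA CGC GTC GAA CGT GCC CAT GAT TAC ATT AAC — no ATG→stop ORF.
Frame +2: AGC CTC ACA TCA TTT CGT GCT CAC GCG TCG AAC GTG CCC ATG ATT ACA TTA — no ATG→stop ORF.
Frame +3: GCC TCA CAT CAT TTC GTG CTC ACG CGT CGA ACG TGC CCA TGA TTA CAT TAA — no ATG→stop ORF.
Frame -1: GTT AAT GTA ATC ATG GGC ACG TTC GAC GCG TGA GCA CGA AAT GAT GTG AGG CTC — ATG at 13, stop TGA at 31 → 21 nt.
Frame -2: TTA ATG TAA TCA TGG GCA CGT TCG ACG CGT GAG CAC GAA ATG ATG TGA GGC — ATG at 5, stop TAA at 8 → 6 nt; ATG at 41, stop TGA at 47 → 9 nt; ATG at 44, stop TGA at 47 → 6 nt.
Frame -3: TAA TGT AAT CAT GGG CAC GTT CGA CGC GTG AGC ACG AAA TGA TGT GAG GCT — no ATG→stop ORF.
Largest ORF found is 21 nucleotides < 24, so no.

no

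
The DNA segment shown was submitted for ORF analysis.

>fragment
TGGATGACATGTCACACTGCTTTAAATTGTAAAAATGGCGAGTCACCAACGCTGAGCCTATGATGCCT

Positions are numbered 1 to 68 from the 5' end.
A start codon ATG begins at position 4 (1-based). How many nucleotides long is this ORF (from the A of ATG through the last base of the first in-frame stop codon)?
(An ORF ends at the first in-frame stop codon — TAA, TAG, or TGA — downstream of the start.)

60

Codons from position 4: ATG (4–6), ACA (7–9), TGT (10–12), CAC (13–15), ACT (16–18), GCT (19–21), TTA (22–24), AAT (25–27), TGT (28–30), AAA (31–33), AAT (34–36), GGC (37–39), GAG (40–42), TCA (43–45), CCA (46–48), ACG (49–51), CTG (52–54), AGC (55–57), CTA (58–60), TGA (61–63).
TGA is the first in-frame stop; ORF spans 4–63, 60 nucleotides.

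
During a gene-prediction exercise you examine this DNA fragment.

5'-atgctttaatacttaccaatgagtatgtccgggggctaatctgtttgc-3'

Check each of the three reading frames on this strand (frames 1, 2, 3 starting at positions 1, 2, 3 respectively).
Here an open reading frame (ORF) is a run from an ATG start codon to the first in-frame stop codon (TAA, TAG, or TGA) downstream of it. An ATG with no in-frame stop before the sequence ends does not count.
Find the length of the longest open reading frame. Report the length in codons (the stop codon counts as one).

Frame 1: ATG CTT TAA TAC TTA CCA ATG AGT ATG TCC GGG GGC TAA TCT GTT TGC — ATG at 1, stop TAA at 7 → 9 nt; ATG at 19, stop TAA at 37 → 21 nt; ATG at 25, stop TAA at 37 → 15 nt.
Frame 2: TGC TTT AAT ACT TAC CAA TGA GTA TGT CCG GGG GCT AAT CTG TTT — no ATG→stop ORF.
Frame 3: GCT TTA ATA CTT ACC AAT GAG TAT GTC CGG GGG CTA ATC TGT TTG — no ATG→stop ORF.
Longest: frame 1, positions 19–39, 21 nt = 7 codons = 6 aa. → 7 codons.

7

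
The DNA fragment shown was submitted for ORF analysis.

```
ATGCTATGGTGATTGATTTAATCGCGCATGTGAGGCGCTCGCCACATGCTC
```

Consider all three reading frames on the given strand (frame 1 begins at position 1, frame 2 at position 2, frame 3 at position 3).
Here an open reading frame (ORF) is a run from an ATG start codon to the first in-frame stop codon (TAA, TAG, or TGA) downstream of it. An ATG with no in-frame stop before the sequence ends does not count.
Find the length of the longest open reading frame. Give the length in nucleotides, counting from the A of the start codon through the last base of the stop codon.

12

Frame 1: ATG CTA TGG TGA TTG ATT TAA TCG CGC ATG TGA GGC GCT CGC CAC ATG CTC — ATG at 1, stop TGA at 10 → 12 nt; ATG at 28, stop TGA at 31 → 6 nt.
Frame 2: TGC TAT GGT GAT TGA TTT AAT CGC GCA TGT GAG GCG CTC GCC ACA TGC — no ATG→stop ORF.
Frame 3: GCT ATG GTG ATT GAT TTA ATC GCG CAT GTG AGG CGC TCG CCA CAT GCT — no ATG→stop ORF.
Longest: frame 1, positions 1–12, 12 nt = 4 codons = 3 aa. → 12 nucleotides.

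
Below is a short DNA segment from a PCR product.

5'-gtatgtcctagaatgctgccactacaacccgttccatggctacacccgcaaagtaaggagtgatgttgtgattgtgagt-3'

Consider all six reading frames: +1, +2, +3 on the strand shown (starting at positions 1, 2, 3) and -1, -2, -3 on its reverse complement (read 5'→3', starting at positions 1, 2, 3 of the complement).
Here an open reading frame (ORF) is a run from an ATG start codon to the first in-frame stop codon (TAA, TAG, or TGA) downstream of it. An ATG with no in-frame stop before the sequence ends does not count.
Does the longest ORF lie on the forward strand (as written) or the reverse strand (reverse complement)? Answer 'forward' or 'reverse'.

Reverse complement (5'→3'): ACTCACAATCACAACATCACTCCTTACTTTGCGGGTGTAGCCATGGAACGGGTTGTAGTGGCAGCATTCTAGGACATAC
Frame +1: GTA TGT CCT AGA ATG CTG CCA CTA CAA CCC GTT CCA TGG CTA CAC CCG CAA AGT AAG GAG TGA TGT TGT GAT TGT GAG — ATG at 13, stop TGA at 61 → 51 nt.
Frame +2: TAT GTC CTA GAA TGC TGC CAC TAC AAC CCG TTC CAT GGC TAC ACC CGC AAA GTA AGG AGT GAT GTT GTG ATT GTG AGT — no ATG→stop ORF.
Frame +3: ATG TCC TAG AAT GCT GCC ACT ACA ACC CGT TCC ATG GCT ACA CCC GCA AAG TAA GGA GTG ATG TTG TGA TTG TGA — ATG at 3, stop TAG at 9 → 9 nt; ATG at 36, stop TAA at 54 → 21 nt; ATG at 63, stop TGA at 69 → 9 nt.
Frame -1: ACT CAC AAT CAC AAC ATC ACT CCT TAC TTT GCG GGT GTA GCC ATG GAA CGG GTT GTA GTG GCA GCA TTC TAG GAC ATA — ATG at 43, stop TAG at 70 → 30 nt.
Frame -2: CTC ACA ATC ACA ACA TCA CTC CTT ACT TTG CGG GTG TAG CCA TGG AAC GGG TTG TAG TGG CAG CAT TCT AGG ACA TAC — no ATG→stop ORF.
Frame -3: TCA CAA TCA CAA CAT CAC TCC TTA CTT TGC GGG TGT AGC CAT GGA ACG GGT TGT AGT GGC AGC ATT CTA GGA CAT — no ATG→stop ORF.
Forward-strand max 51 nt; reverse-strand max 30 nt. The forward strand has the longer ORF.

forward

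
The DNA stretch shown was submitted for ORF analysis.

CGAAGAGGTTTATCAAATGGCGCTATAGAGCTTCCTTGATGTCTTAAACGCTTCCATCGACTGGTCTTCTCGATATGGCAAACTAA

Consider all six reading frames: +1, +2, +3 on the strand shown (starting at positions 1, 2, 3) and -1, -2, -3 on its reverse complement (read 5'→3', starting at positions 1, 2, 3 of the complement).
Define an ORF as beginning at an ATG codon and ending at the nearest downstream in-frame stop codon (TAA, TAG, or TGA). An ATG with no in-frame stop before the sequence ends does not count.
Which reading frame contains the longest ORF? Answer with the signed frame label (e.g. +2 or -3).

Reverse complement (5'→3'): TTAGTTTGCCATATCGAGAAGACCAGTCGATGGAAGCGTTTAAGACATCAAGGAAGCTCTATAGCGCCATTTGATAAACCTCTTCG
Frame +1: CGA AGA GGT TTA TCA AAT GGC GCT ATA GAG CTT CCT TGA TGT CTT AAA CGC TTC CAT CGA CTG GTC TTC TCG ATA TGG CAA ACT — no ATG→stop ORF.
Frame +2: GAA GAG GTT TAT CAA ATG GCG CTA TAG AGC TTC CTT GAT GTC TTA AAC GCT TCC ATC GAC TGG TCT TCT CGA TAT GGC AAA CTA — ATG at 17, stop TAG at 26 → 12 nt.
Frame +3: AAG AGG TTT ATC AAA TGG CGC TAT AGA GCT TCC TTG ATG TCT TAA ACG CTT CCA TCG ACT GGT CTT CTC GAT ATG GCA AAC TAA — ATG at 39, stop TAA at 45 → 9 nt; ATG at 75, stop TAA at 84 → 12 nt.
Frame -1: TTA GTT TGC CAT ATC GAG AAG ACC AGT CGA TGG AAG CGT TTA AGA CAT CAA GGA AGC TCT ATA GCG CCA TTT GAT AAA CCT CTT — no ATG→stop ORF.
Frame -2: TAG TTT GCC ATA TCG AGA AGA CCA GTC GAT GGA AGC GTT TAA GAC ATC AAG GAA GCT CTA TAG CGC CAT TTG ATA AAC CTC TTC — no ATG→stop ORF.
Frame -3: AGT TTG CCA TAT CGA GAA GAC CAG TCG ATG GAA GCG TTT AAG ACA TCA AGG AAG CTC TAT AGC GCC ATT TGA TAA ACC TCT TCG — ATG at 30, stop TGA at 72 → 45 nt.
Longest ORF is 45 nt in frame -3 (positions 30–74).

-3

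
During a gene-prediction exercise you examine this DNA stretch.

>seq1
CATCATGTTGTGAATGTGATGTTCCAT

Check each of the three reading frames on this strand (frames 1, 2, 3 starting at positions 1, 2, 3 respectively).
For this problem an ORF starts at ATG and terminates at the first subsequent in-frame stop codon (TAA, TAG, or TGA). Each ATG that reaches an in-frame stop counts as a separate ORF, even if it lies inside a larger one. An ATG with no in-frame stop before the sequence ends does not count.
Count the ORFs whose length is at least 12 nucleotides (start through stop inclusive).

0

Frame 1: CAT CAT GTT GTG AAT GTG ATG TTC CAT — no ATG→stop ORF.
Frame 2: ATC ATG TTG TGA ATG TGA TGT TCC — ATG at 5, stop TGA at 11 → 9 nt; ATG at 14, stop TGA at 17 → 6 nt.
Frame 3: TCA TGT TGT GAA TGT GAT GTT CCA — no ATG→stop ORF.
No ORF reaches 12 nucleotides. Count = 0.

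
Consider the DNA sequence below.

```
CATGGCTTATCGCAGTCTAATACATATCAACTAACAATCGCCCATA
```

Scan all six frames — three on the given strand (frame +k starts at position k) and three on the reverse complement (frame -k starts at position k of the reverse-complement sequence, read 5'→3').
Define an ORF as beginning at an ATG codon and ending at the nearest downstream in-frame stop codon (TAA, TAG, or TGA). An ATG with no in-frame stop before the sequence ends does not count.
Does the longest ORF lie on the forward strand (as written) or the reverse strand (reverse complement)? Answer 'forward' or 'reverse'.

forward

Reverse complement (5'→3'): TATGGGCGATTGTTAGTTGATATGTATTAGACTGCGATAAGCCATG
Frame +1: CAT GGC TTA TCG CAG TCT AAT ACA TAT CAA CTA ACA ATC GCC CAT — no ATG→stop ORF.
Frame +2: ATG GCT TAT CGC AGT CTA ATA CAT ATC AAC TAA CAA TCG CCC ATA — ATG at 2, stop TAA at 32 → 33 nt.
Frame +3: TGG CTT ATC GCA GTC TAA TAC ATA TCA ACT AAC AAT CGC CCA — no ATG→stop ORF.
Frame -1: TAT GGG CGA TTG TTA GTT GAT ATG TAT TAG ACT GCG ATA AGC CAT — ATG at 22, stop TAG at 28 → 9 nt.
Frame -2: ATG GGC GAT TGT TAG TTG ATA TGT ATT AGA CTG CGA TAA GCC ATG — ATG at 2, stop TAG at 14 → 15 nt.
Frame -3: TGG GCG ATT GTT AGT TGA TAT GTA TTA GAC TGC GAT AAG CCA — no ATG→stop ORF.
Forward-strand max 33 nt; reverse-strand max 15 nt. The forward strand has the longer ORF.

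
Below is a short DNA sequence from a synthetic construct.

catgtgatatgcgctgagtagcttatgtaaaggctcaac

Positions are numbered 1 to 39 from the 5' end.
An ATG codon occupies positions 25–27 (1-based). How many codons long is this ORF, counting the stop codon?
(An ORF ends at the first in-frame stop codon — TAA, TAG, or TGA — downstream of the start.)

Codons from position 25: ATG (25–27), TAA (28–30).
TAA is the first in-frame stop; that's 2 codons including the stop.

2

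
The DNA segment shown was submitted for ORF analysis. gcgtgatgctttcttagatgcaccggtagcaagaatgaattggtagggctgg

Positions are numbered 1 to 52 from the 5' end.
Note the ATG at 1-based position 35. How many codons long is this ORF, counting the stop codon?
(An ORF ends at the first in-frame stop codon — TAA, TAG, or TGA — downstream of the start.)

Codons from position 35: ATG (35–37), AAT (38–40), TGG (41–43), TAG (44–46).
TAG is the first in-frame stop; that's 4 codons including the stop.

4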